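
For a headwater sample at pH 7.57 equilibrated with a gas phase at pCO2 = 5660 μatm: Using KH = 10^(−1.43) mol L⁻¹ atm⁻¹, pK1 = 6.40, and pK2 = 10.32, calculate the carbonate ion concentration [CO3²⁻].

[CO2*] = KH · pCO2 = 10^(−1.43) × 5660×10^-6 = 2.103×10^-4 mol/L
α₀ = 1/(1 + K1/[H⁺] + K1K2/[H⁺]²) = 1/(1 + 10^+1.17 + 10^-1.58) = 0.06322
DIC = [CO2*]/α₀ = 2.103×10^-4 / 0.06322 = 3.326 mmol/L
[CO3²⁻] = α₂·DIC; α₂ = 0.001663, so [CO3²⁻] = 0.001663 × 3.326 = 0.00553 mmol/L = 5.53 μmol/L

[CO3²⁻] = 5.53 μmol/L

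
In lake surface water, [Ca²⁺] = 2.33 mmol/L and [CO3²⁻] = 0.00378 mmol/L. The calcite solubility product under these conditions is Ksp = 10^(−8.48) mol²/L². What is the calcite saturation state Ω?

Ω = 2.66

Ksp = 10^(−8.48) = 3.311×10^-9
Ω = [Ca²⁺][CO3²⁻]/Ksp = (2.33×10^-3)(0.00378×10^-3) / 3.311×10^-9 = 2.66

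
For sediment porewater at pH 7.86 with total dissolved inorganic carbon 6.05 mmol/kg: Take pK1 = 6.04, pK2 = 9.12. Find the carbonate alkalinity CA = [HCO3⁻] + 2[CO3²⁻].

CA = 6.28 mmol/kg

CA = [HCO3⁻] + 2[CO3²⁻] = (α₁ + 2α₂)·DIC
At pH 7.86: [H⁺]/K1 = 10^-1.82 = 0.015136, K2/[H⁺] = 10^-1.26 = 0.054954
α₁ = 1/(1 + 0.015136 + 0.054954) = 1/1.0701 = 0.9345; α₂ = α₁·K2/[H⁺] = 0.05135
α₁ + 2α₂ = 1.0372
CA = 1.0372 × 6.05 = 6.28 mmol/kg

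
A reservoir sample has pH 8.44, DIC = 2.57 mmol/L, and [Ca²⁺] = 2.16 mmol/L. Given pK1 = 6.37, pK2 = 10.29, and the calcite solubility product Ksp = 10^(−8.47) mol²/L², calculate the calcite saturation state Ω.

α₂ = 1 / (1 + [H⁺]/K2 + [H⁺]²/(K1K2)) = 1 / (1 + 10^+1.85 + 10^-0.22)
   = 1 / (1 + 70.795 + 0.60256) = 1/72.397 = 0.01381
[CO3²⁻] = α₂ × DIC = 0.01381 × 2.57 = 0.03550 mmol/L
Ksp = 10^(−8.47) = 3.388×10^-9
Ω = [Ca²⁺][CO3²⁻]/Ksp = (2.16×10^-3)(3.550×10^-5) / 3.388×10^-9 = 22.6

Ω = 22.6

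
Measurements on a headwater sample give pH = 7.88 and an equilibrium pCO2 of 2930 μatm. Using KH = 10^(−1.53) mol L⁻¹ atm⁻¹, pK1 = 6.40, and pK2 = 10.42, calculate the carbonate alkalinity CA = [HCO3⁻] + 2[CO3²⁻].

CA = 2.63 mmol/L

[CO2*] = KH · pCO2 = 10^(−1.53) × 2930×10^-6 = 8.647×10^-5 mol/L
α₀ = 1/(1 + K1/[H⁺] + K1K2/[H⁺]²) = 1/(1 + 10^+1.48 + 10^-1.06) = 0.03196
DIC = [CO2*]/α₀ = 8.647×10^-5 / 0.03196 = 2.705 mmol/L
CA = (α₁ + 2α₂)·DIC = (0.9653 + 2×0.002784) × 2.705 = 2.63 mmol/L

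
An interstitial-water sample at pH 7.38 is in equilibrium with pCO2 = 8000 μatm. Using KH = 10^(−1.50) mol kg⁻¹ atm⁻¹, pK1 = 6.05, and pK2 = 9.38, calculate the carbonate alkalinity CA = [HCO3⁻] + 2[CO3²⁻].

CA = 5.52 mmol/kg

[CO2*] = KH · pCO2 = 10^(−1.50) × 8000×10^-6 = 2.530×10^-4 mol/kg
α₀ = 1/(1 + K1/[H⁺] + K1K2/[H⁺]²) = 1/(1 + 10^+1.33 + 10^-0.67) = 0.04426
DIC = [CO2*]/α₀ = 2.530×10^-4 / 0.04426 = 5.716 mmol/kg
CA = (α₁ + 2α₂)·DIC = (0.9463 + 2×0.009463) × 5.716 = 5.52 mmol/kg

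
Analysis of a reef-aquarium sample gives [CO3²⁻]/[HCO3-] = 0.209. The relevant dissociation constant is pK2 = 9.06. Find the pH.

pH = 8.38

From K2 = [H⁺][CO3²⁻]/[HCO3-]:  pH = pK2 + log₁₀([CO3²⁻]/[HCO3-])
log₁₀(0.209) = -0.680
pH = 9.06 + (-0.680) = 8.38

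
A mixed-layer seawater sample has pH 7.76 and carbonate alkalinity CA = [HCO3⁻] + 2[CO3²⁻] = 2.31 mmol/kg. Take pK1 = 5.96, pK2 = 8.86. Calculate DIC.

CA = [HCO3⁻] + 2[CO3²⁻] = (α₁ + 2α₂)·DIC
At pH 7.76: [H⁺]/K1 = 10^-1.80 = 0.015849, K2/[H⁺] = 10^-1.10 = 0.079433
α₁ = 1/(1 + 0.015849 + 0.079433) = 1/1.0953 = 0.9130; α₂ = α₁·K2/[H⁺] = 0.07252
α₁ + 2α₂ = 1.0581
DIC = CA / (α₁ + 2α₂) = 2.31 / 1.0581 = 2.18 mmol/kg

DIC = 2.18 mmol/kg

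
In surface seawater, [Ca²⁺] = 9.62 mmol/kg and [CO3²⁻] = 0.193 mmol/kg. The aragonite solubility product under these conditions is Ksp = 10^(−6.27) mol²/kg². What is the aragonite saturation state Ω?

Ω = 3.46

Ksp = 10^(−6.27) = 5.370×10^-7
Ω = [Ca²⁺][CO3²⁻]/Ksp = (9.62×10^-3)(0.193×10^-3) / 5.370×10^-7 = 3.46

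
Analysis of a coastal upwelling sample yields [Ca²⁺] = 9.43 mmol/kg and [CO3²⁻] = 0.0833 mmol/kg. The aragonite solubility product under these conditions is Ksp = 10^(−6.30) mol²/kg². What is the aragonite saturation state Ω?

Ksp = 10^(−6.30) = 5.012×10^-7
Ω = [Ca²⁺][CO3²⁻]/Ksp = (9.43×10^-3)(0.0833×10^-3) / 5.012×10^-7 = 1.57

Ω = 1.57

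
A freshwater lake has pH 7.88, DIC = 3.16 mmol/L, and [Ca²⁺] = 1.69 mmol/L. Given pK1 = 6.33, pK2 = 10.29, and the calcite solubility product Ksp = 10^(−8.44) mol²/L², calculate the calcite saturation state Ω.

Ω = 5.54

α₂ = 1 / (1 + [H⁺]/K2 + [H⁺]²/(K1K2)) = 1 / (1 + 10^+2.41 + 10^+0.86)
   = 1 / (1 + 257.04 + 7.2444) = 1/265.28 = 0.003770
[CO3²⁻] = α₂ × DIC = 0.003770 × 3.16 = 0.01191 mmol/L = 11.91 μmol/L
Ksp = 10^(−8.44) = 3.631×10^-9
Ω = [Ca²⁺][CO3²⁻]/Ksp = (1.69×10^-3)(1.191×10^-5) / 3.631×10^-9 = 5.54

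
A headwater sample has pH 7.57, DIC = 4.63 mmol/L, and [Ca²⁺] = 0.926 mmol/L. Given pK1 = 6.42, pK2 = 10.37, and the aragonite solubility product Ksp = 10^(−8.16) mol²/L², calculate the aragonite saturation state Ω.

Ω = 0.916

α₂ = 1 / (1 + [H⁺]/K2 + [H⁺]²/(K1K2)) = 1 / (1 + 10^+2.80 + 10^+1.65)
   = 1 / (1 + 630.96 + 44.668) = 1/676.63 = 0.001478
[CO3²⁻] = α₂ × DIC = 0.001478 × 4.63 = 0.006843 mmol/L = 6.843 μmol/L
Ksp = 10^(−8.16) = 6.918×10^-9
Ω = [Ca²⁺][CO3²⁻]/Ksp = (0.926×10^-3)(6.843×10^-6) / 6.918×10^-9 = 0.916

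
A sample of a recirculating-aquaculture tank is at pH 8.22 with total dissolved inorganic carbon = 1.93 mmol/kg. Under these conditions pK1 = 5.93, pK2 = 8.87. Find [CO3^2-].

α₂ = 1 / (1 + [H⁺]/K2 + [H⁺]²/(K1K2)) = 1 / (1 + 10^+0.65 + 10^-1.64)
   = 1 / (1 + 4.4668 + 0.022909) = 1/5.4897 = 0.1822
[CO3²⁻] = α₂ × DIC = 0.1822 × 1.93 = 0.352 mmol/kg

[CO3²⁻] = 0.352 mmol/kg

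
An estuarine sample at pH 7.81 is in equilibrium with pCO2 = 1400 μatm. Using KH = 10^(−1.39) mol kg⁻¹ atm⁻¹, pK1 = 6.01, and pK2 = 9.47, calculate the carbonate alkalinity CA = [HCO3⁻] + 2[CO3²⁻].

CA = 3.76 mmol/kg

[CO2*] = KH · pCO2 = 10^(−1.39) × 1400×10^-6 = 5.703×10^-5 mol/kg
α₀ = 1/(1 + K1/[H⁺] + K1K2/[H⁺]²) = 1/(1 + 10^+1.80 + 10^+0.14) = 0.01527
DIC = [CO2*]/α₀ = 5.703×10^-5 / 0.01527 = 3.734 mmol/kg
CA = (α₁ + 2α₂)·DIC = (0.9636 + 2×0.02108) × 3.734 = 3.76 mmol/kg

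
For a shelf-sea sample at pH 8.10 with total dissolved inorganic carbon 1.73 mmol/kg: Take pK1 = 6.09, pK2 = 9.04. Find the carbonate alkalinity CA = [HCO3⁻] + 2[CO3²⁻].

CA = [HCO3⁻] + 2[CO3²⁻] = (α₁ + 2α₂)·DIC
At pH 8.10: [H⁺]/K1 = 10^-2.01 = 0.0097724, K2/[H⁺] = 10^-0.94 = 0.11482
α₁ = 1/(1 + 0.0097724 + 0.11482) = 1/1.1246 = 0.8892; α₂ = α₁·K2/[H⁺] = 0.1021
α₁ + 2α₂ = 1.0934
CA = 1.0934 × 1.73 = 1.89 mmol/kg

CA = 1.89 mmol/kg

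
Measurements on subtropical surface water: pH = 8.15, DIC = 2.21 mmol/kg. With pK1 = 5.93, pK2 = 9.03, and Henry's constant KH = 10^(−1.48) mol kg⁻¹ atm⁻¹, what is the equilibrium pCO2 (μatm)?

pCO2 = 353 μatm

α₀ = 1 / (1 + K1/[H⁺] + K1K2/[H⁺]²) = 1 / (1 + 10^+2.22 + 10^+1.34)
   = 1 / (1 + 165.96 + 21.878) = 1/188.84 = 0.005296
[CO2*] = α₀ × DIC = 0.005296 × 2.21 = 0.01170 mmol/kg = 11.70 μmol/kg
pCO2 = [CO2*]/KH = 1.170×10^-5 / 3.311×10^-2 = 353 μatm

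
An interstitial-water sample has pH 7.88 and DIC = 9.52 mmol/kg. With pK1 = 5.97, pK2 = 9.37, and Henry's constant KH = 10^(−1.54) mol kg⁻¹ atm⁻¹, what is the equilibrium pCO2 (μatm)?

pCO2 = 3890 μatm

α₀ = 1 / (1 + K1/[H⁺] + K1K2/[H⁺]²) = 1 / (1 + 10^+1.91 + 10^+0.42)
   = 1 / (1 + 81.283 + 2.6303) = 1/84.913 = 0.01178
[CO2*] = α₀ × DIC = 0.01178 × 9.52 = 0.1121 mmol/kg
pCO2 = [CO2*]/KH = 1.121×10^-4 / 2.884×10^-2 = 3890 μatm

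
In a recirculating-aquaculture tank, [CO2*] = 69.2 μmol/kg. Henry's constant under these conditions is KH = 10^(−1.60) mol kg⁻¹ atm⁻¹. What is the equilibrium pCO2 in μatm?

KH = 10^(−1.60) = 2.512×10^-2 mol kg⁻¹ atm⁻¹
pCO2 = [CO2*]/KH = 69.2×10^-6 / 2.512×10^-2 = 2.75×10^-3 atm = 2750 μatm

pCO2 = 2750 μatm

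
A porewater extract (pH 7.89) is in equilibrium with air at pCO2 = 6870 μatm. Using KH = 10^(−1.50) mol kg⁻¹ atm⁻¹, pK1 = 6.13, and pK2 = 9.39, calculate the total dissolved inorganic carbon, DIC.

DIC = 13.1 mmol/kg

[CO2*] = KH · pCO2 = 10^(−1.50) × 6870×10^-6 = 2.172×10^-4 mol/kg
α₀ = 1/(1 + K1/[H⁺] + K1K2/[H⁺]²) = 1/(1 + 10^+1.76 + 10^+0.26) = 0.01657
DIC = [CO2*]/α₀ = 2.172×10^-4 / 0.01657 = 13.1 mmol/kg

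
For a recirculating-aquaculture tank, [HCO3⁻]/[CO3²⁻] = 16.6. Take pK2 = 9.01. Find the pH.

pH = 7.79

From K2 = [H⁺][CO3²⁻]/[HCO3⁻]:  pH = pK2 − log₁₀([HCO3⁻]/[CO3²⁻])
log₁₀(16.6) = +1.220
pH = 9.01 − (+1.220) = 7.79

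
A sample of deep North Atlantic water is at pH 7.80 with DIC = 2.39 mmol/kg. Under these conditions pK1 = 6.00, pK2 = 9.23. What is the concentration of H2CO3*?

[CO2*] = 0.0360 mmol/kg

α₀ = 1 / (1 + K1/[H⁺] + K1K2/[H⁺]²) = 1 / (1 + 10^+1.80 + 10^+0.37)
   = 1 / (1 + 63.096 + 2.3442) = 1/66.440 = 0.01505
[CO2*] = α₀ × DIC = 0.01505 × 2.39 = 0.0360 mmol/kg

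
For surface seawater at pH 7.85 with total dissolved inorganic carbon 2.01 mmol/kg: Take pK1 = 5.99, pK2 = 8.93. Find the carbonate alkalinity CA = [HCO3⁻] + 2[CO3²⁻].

CA = [HCO3⁻] + 2[CO3²⁻] = (α₁ + 2α₂)·DIC
At pH 7.85: [H⁺]/K1 = 10^-1.86 = 0.013804, K2/[H⁺] = 10^-1.08 = 0.083176
α₁ = 1/(1 + 0.013804 + 0.083176) = 1/1.0970 = 0.9116; α₂ = α₁·K2/[H⁺] = 0.07582
α₁ + 2α₂ = 1.0632
CA = 1.0632 × 2.01 = 2.14 mmol/kg

CA = 2.14 mmol/kg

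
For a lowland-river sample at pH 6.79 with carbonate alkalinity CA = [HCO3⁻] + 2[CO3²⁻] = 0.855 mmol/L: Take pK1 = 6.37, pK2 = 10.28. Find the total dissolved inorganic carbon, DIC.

DIC = 1.18 mmol/L

CA = [HCO3⁻] + 2[CO3²⁻] = (α₁ + 2α₂)·DIC
At pH 6.79: [H⁺]/K1 = 10^-0.42 = 0.38019, K2/[H⁺] = 10^-3.49 = 0.00032359
α₁ = 1/(1 + 0.38019 + 0.00032359) = 1/1.3805 = 0.7244; α₂ = α₁·K2/[H⁺] = 0.0002344
α₁ + 2α₂ = 0.7248
DIC = CA / (α₁ + 2α₂) = 0.855 / 0.7248 = 1.18 mmol/L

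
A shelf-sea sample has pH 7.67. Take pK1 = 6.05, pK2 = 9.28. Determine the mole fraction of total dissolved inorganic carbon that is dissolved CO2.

α₀ = 1 / (1 + K1/[H⁺] + K1K2/[H⁺]²) = 1 / (1 + 10^+1.62 + 10^+0.01)
   = 1 / (1 + 41.687 + 1.0233) = 1/43.710 = 0.02288

α₀ = 0.0229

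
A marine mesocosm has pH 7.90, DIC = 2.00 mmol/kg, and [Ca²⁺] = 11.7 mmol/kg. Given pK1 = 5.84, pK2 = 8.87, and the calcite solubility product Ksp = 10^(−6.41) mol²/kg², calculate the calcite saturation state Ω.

Ω = 5.78

α₂ = 1 / (1 + [H⁺]/K2 + [H⁺]²/(K1K2)) = 1 / (1 + 10^+0.97 + 10^-1.09)
   = 1 / (1 + 9.3325 + 0.081283) = 1/10.414 = 0.09603
[CO3²⁻] = α₂ × DIC = 0.09603 × 2.00 = 0.1921 mmol/kg
Ksp = 10^(−6.41) = 3.890×10^-7
Ω = [Ca²⁺][CO3²⁻]/Ksp = (11.7×10^-3)(1.921×10^-4) / 3.890×10^-7 = 5.78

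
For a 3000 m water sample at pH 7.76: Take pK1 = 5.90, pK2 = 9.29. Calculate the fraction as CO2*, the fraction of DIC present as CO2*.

α₀ = 1 / (1 + K1/[H⁺] + K1K2/[H⁺]²) = 1 / (1 + 10^+1.86 + 10^+0.33)
   = 1 / (1 + 72.444 + 2.1380) = 1/75.582 = 0.01323

α₀ = 0.0132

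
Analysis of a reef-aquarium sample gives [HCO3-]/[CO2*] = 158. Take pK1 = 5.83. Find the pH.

From K1 = [H⁺][HCO3-]/[CO2*]:  pH = pK1 + log₁₀([HCO3-]/[CO2*])
log₁₀(158) = +2.199
pH = 5.83 + (+2.199) = 8.03

pH = 8.03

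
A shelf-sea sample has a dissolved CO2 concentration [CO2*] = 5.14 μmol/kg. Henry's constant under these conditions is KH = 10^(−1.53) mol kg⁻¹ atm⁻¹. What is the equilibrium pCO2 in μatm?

KH = 10^(−1.53) = 2.951×10^-2 mol kg⁻¹ atm⁻¹
pCO2 = [CO2*]/KH = 5.14×10^-6 / 2.951×10^-2 = 1.74×10^-4 atm = 174 μatm

pCO2 = 174 μatm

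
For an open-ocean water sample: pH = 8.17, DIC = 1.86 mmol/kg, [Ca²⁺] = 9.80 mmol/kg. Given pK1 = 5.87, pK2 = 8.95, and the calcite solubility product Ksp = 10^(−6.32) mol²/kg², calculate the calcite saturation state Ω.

α₂ = 1 / (1 + [H⁺]/K2 + [H⁺]²/(K1K2)) = 1 / (1 + 10^+0.78 + 10^-1.52)
   = 1 / (1 + 6.0256 + 0.030200) = 1/7.0558 = 0.1417
[CO3²⁻] = α₂ × DIC = 0.1417 × 1.86 = 0.2636 mmol/kg
Ksp = 10^(−6.32) = 4.786×10^-7
Ω = [Ca²⁺][CO3²⁻]/Ksp = (9.80×10^-3)(2.636×10^-4) / 4.786×10^-7 = 5.40

Ω = 5.40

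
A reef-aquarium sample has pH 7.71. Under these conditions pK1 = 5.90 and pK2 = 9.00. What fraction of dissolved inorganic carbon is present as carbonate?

α₂ = 0.0481

α₂ = 1 / (1 + [H⁺]/K2 + [H⁺]²/(K1K2)) = 1 / (1 + 10^+1.29 + 10^-0.52)
   = 1 / (1 + 19.498 + 0.30200) = 1/20.800 = 0.04808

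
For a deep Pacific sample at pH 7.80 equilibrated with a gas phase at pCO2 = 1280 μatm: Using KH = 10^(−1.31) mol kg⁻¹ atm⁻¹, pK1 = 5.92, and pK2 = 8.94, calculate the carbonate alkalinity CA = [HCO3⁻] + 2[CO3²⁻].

CA = 5.44 mmol/kg

[CO2*] = KH · pCO2 = 10^(−1.31) × 1280×10^-6 = 6.269×10^-5 mol/kg
α₀ = 1/(1 + K1/[H⁺] + K1K2/[H⁺]²) = 1/(1 + 10^+1.88 + 10^+0.74) = 0.01214
DIC = [CO2*]/α₀ = 6.269×10^-5 / 0.01214 = 5.163 mmol/kg
CA = (α₁ + 2α₂)·DIC = (0.9211 + 2×0.06673) × 5.163 = 5.44 mmol/kg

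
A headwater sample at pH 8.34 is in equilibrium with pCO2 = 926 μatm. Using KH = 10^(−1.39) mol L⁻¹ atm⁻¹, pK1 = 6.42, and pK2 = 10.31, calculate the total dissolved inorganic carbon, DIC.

DIC = 3.21 mmol/L

[CO2*] = KH · pCO2 = 10^(−1.39) × 926×10^-6 = 3.772×10^-5 mol/L
α₀ = 1/(1 + K1/[H⁺] + K1K2/[H⁺]²) = 1/(1 + 10^+1.92 + 10^-0.05) = 0.01176
DIC = [CO2*]/α₀ = 3.772×10^-5 / 0.01176 = 3.21 mmol/L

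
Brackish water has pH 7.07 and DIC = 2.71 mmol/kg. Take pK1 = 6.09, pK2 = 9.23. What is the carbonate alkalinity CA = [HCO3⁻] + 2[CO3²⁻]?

CA = [HCO3⁻] + 2[CO3²⁻] = (α₁ + 2α₂)·DIC
At pH 7.07: [H⁺]/K1 = 10^-0.98 = 0.10471, K2/[H⁺] = 10^-2.16 = 0.0069183
α₁ = 1/(1 + 0.10471 + 0.0069183) = 1/1.1116 = 0.8996; α₂ = α₁·K2/[H⁺] = 0.006224
α₁ + 2α₂ = 0.9120
CA = 0.9120 × 2.71 = 2.47 mmol/kg

CA = 2.47 mmol/kg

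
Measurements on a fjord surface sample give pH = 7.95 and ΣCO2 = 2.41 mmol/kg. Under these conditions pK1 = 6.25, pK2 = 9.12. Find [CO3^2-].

[CO3²⁻] = 0.150 mmol/kg

α₂ = 1 / (1 + [H⁺]/K2 + [H⁺]²/(K1K2)) = 1 / (1 + 10^+1.17 + 10^-0.53)
   = 1 / (1 + 14.791 + 0.29512) = 1/16.086 = 0.06217
[CO3²⁻] = α₂ × DIC = 0.06217 × 2.41 = 0.150 mmol/kg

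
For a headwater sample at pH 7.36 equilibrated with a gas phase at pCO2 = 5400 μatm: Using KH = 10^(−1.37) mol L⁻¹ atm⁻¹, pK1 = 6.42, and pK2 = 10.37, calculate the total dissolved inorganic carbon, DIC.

[CO2*] = KH · pCO2 = 10^(−1.37) × 5400×10^-6 = 2.304×10^-4 mol/L
α₀ = 1/(1 + K1/[H⁺] + K1K2/[H⁺]²) = 1/(1 + 10^+0.94 + 10^-2.07) = 0.1029
DIC = [CO2*]/α₀ = 2.304×10^-4 / 0.1029 = 2.24 mmol/L

DIC = 2.24 mmol/L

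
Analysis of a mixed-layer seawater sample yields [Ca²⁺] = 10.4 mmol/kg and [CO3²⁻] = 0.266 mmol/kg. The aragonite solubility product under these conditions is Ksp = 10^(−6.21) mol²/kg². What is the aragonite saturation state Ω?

Ksp = 10^(−6.21) = 6.166×10^-7
Ω = [Ca²⁺][CO3²⁻]/Ksp = (10.4×10^-3)(0.266×10^-3) / 6.166×10^-7 = 4.49

Ω = 4.49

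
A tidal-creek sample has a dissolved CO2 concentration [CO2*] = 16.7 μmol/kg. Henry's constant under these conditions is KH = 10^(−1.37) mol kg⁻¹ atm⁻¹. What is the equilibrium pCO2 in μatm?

KH = 10^(−1.37) = 4.266×10^-2 mol kg⁻¹ atm⁻¹
pCO2 = [CO2*]/KH = 16.7×10^-6 / 4.266×10^-2 = 3.91×10^-4 atm = 391 μatm

pCO2 = 391 μatm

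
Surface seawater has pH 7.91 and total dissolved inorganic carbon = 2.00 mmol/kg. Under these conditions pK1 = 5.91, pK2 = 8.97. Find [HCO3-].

α₁ = 1 / (1 + [H⁺]/K1 + K2/[H⁺]) = 1 / (1 + 10^-2.00 + 10^-1.06)
   = 1 / (1 + 0.010000 + 0.087096) = 1/1.0971 = 0.9115
[HCO3⁻] = α₁ × DIC = 0.9115 × 2.00 = 1.82 mmol/kg

[HCO3⁻] = 1.82 mmol/kg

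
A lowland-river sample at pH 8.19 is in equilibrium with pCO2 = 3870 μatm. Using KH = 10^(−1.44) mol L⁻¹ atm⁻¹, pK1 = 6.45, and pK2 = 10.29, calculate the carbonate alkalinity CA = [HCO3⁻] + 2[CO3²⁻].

CA = 7.84 mmol/L

[CO2*] = KH · pCO2 = 10^(−1.44) × 3870×10^-6 = 1.405×10^-4 mol/L
α₀ = 1/(1 + K1/[H⁺] + K1K2/[H⁺]²) = 1/(1 + 10^+1.74 + 10^-0.36) = 0.01773
DIC = [CO2*]/α₀ = 1.405×10^-4 / 0.01773 = 7.924 mmol/L
CA = (α₁ + 2α₂)·DIC = (0.9745 + 2×0.007741) × 7.924 = 7.84 mmol/L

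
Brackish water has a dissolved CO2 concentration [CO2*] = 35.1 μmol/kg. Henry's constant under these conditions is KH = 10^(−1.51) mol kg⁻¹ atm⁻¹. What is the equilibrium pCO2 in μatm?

pCO2 = 1140 μatm

KH = 10^(−1.51) = 3.090×10^-2 mol kg⁻¹ atm⁻¹
pCO2 = [CO2*]/KH = 35.1×10^-6 / 3.090×10^-2 = 1.14×10^-3 atm = 1140 μatm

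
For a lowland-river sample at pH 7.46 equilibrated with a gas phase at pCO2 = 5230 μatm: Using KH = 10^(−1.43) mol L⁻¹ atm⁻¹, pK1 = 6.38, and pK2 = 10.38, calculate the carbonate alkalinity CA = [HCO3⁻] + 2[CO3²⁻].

[CO2*] = KH · pCO2 = 10^(−1.43) × 5230×10^-6 = 1.943×10^-4 mol/L
α₀ = 1/(1 + K1/[H⁺] + K1K2/[H⁺]²) = 1/(1 + 10^+1.08 + 10^-1.84) = 0.07670
DIC = [CO2*]/α₀ = 1.943×10^-4 / 0.07670 = 2.533 mmol/L
CA = (α₁ + 2α₂)·DIC = (0.9222 + 2×0.001109) × 2.533 = 2.34 mmol/L

CA = 2.34 mmol/L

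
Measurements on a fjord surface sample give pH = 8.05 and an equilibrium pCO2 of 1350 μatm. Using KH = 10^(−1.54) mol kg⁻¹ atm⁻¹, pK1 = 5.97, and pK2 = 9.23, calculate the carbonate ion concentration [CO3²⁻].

[CO2*] = KH · pCO2 = 10^(−1.54) × 1350×10^-6 = 3.893×10^-5 mol/kg
α₀ = 1/(1 + K1/[H⁺] + K1K2/[H⁺]²) = 1/(1 + 10^+2.08 + 10^+0.90) = 0.007742
DIC = [CO2*]/α₀ = 3.893×10^-5 / 0.007742 = 5.029 mmol/kg
[CO3²⁻] = α₂·DIC; α₂ = 0.06149, so [CO3²⁻] = 0.06149 × 5.029 = 0.309 mmol/kg

[CO3²⁻] = 0.309 mmol/kg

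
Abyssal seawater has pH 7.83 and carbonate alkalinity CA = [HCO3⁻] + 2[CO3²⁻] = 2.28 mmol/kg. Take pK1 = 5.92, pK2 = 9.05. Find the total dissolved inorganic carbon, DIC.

CA = [HCO3⁻] + 2[CO3²⁻] = (α₁ + 2α₂)·DIC
At pH 7.83: [H⁺]/K1 = 10^-1.91 = 0.012303, K2/[H⁺] = 10^-1.22 = 0.060256
α₁ = 1/(1 + 0.012303 + 0.060256) = 1/1.0726 = 0.9323; α₂ = α₁·K2/[H⁺] = 0.05618
α₁ + 2α₂ = 1.0447
DIC = CA / (α₁ + 2α₂) = 2.28 / 1.0447 = 2.18 mmol/kg

DIC = 2.18 mmol/kg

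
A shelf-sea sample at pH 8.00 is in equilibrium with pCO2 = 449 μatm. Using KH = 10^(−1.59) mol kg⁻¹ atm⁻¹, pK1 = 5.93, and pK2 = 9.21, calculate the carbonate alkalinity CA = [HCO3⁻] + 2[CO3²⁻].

CA = 1.52 mmol/kg

[CO2*] = KH · pCO2 = 10^(−1.59) × 449×10^-6 = 1.154×10^-5 mol/kg
α₀ = 1/(1 + K1/[H⁺] + K1K2/[H⁺]²) = 1/(1 + 10^+2.07 + 10^+0.86) = 0.007953
DIC = [CO2*]/α₀ = 1.154×10^-5 / 0.007953 = 1.451 mmol/kg
CA = (α₁ + 2α₂)·DIC = (0.9344 + 2×0.05762) × 1.451 = 1.52 mmol/kg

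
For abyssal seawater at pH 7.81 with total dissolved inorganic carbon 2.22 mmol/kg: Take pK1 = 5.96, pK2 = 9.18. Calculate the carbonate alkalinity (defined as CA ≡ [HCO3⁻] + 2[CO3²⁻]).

CA = [HCO3⁻] + 2[CO3²⁻] = (α₁ + 2α₂)·DIC
At pH 7.81: [H⁺]/K1 = 10^-1.85 = 0.014125, K2/[H⁺] = 10^-1.37 = 0.042658
α₁ = 1/(1 + 0.014125 + 0.042658) = 1/1.0568 = 0.9463; α₂ = α₁·K2/[H⁺] = 0.04037
α₁ + 2α₂ = 1.0270
CA = 1.0270 × 2.22 = 2.28 mmol/kg

CA = 2.28 mmol/kg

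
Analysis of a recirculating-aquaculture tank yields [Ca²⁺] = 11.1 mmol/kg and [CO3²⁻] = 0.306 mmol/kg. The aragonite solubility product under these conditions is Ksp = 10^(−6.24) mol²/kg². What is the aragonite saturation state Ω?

Ksp = 10^(−6.24) = 5.754×10^-7
Ω = [Ca²⁺][CO3²⁻]/Ksp = (11.1×10^-3)(0.306×10^-3) / 5.754×10^-7 = 5.90

Ω = 5.90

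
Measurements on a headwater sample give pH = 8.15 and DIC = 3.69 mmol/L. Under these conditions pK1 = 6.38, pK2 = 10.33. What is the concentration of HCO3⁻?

[HCO3⁻] = 3.60 mmol/L

α₁ = 1 / (1 + [H⁺]/K1 + K2/[H⁺]) = 1 / (1 + 10^-1.77 + 10^-2.18)
   = 1 / (1 + 0.016982 + 0.0066069) = 1/1.0236 = 0.9770
[HCO3⁻] = α₁ × DIC = 0.9770 × 3.69 = 3.60 mmol/L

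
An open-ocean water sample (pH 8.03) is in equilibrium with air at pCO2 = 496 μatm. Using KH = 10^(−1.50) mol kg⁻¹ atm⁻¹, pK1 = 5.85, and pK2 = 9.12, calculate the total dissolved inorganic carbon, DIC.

[CO2*] = KH · pCO2 = 10^(−1.50) × 496×10^-6 = 1.568×10^-5 mol/kg
α₀ = 1/(1 + K1/[H⁺] + K1K2/[H⁺]²) = 1/(1 + 10^+2.18 + 10^+1.09) = 0.006073
DIC = [CO2*]/α₀ = 1.568×10^-5 / 0.006073 = 2.58 mmol/kg

DIC = 2.58 mmol/kg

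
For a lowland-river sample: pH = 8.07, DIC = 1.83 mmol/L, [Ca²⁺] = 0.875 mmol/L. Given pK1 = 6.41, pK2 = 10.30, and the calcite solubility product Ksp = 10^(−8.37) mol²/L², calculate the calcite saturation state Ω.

Ω = 2.15

α₂ = 1 / (1 + [H⁺]/K2 + [H⁺]²/(K1K2)) = 1 / (1 + 10^+2.23 + 10^+0.57)
   = 1 / (1 + 169.82 + 3.7154) = 1/174.54 = 0.005729
[CO3²⁻] = α₂ × DIC = 0.005729 × 1.83 = 0.01048 mmol/L = 10.48 μmol/L
Ksp = 10^(−8.37) = 4.266×10^-9
Ω = [Ca²⁺][CO3²⁻]/Ksp = (0.875×10^-3)(1.048×10^-5) / 4.266×10^-9 = 2.15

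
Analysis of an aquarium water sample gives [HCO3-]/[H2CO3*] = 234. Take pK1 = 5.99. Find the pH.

From K1 = [H⁺][HCO3-]/[H2CO3*]:  pH = pK1 + log₁₀([HCO3-]/[H2CO3*])
log₁₀(234) = +2.369
pH = 5.99 + (+2.369) = 8.36

pH = 8.36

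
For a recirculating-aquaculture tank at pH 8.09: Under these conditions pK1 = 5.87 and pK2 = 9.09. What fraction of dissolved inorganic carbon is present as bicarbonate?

α₁ = 1 / (1 + [H⁺]/K1 + K2/[H⁺]) = 1 / (1 + 10^-2.22 + 10^-1.00)
   = 1 / (1 + 0.0060256 + 0.10000) = 1/1.1060 = 0.9041

α₁ = 0.904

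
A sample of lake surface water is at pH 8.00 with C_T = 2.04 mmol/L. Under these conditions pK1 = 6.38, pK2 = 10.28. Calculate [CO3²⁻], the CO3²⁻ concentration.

[CO3²⁻] = 10.4 μmol/L

α₂ = 1 / (1 + [H⁺]/K2 + [H⁺]²/(K1K2)) = 1 / (1 + 10^+2.28 + 10^+0.66)
   = 1 / (1 + 190.55 + 4.5709) = 1/196.12 = 0.005099
[CO3²⁻] = α₂ × DIC = 0.005099 × 2.04 = 0.0104 mmol/L = 10.4 μmol/L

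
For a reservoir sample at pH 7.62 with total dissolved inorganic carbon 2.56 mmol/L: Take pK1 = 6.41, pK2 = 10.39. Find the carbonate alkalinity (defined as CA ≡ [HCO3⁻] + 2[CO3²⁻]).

CA = [HCO3⁻] + 2[CO3²⁻] = (α₁ + 2α₂)·DIC
At pH 7.62: [H⁺]/K1 = 10^-1.21 = 0.061660, K2/[H⁺] = 10^-2.77 = 0.0016982
α₁ = 1/(1 + 0.061660 + 0.0016982) = 1/1.0634 = 0.9404; α₂ = α₁·K2/[H⁺] = 0.001597
α₁ + 2α₂ = 0.9436
CA = 0.9436 × 2.56 = 2.42 mmol/L

CA = 2.42 mmol/L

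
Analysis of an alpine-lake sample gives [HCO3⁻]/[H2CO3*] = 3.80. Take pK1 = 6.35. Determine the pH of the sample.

pH = 6.93

From K1 = [H⁺][HCO3⁻]/[H2CO3*]:  pH = pK1 + log₁₀([HCO3⁻]/[H2CO3*])
log₁₀(3.80) = +0.580
pH = 6.35 + (+0.580) = 6.93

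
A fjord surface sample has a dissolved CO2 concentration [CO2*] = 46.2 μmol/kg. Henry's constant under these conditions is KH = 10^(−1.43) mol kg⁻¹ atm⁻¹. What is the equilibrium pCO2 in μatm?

pCO2 = 1240 μatm

KH = 10^(−1.43) = 3.715×10^-2 mol kg⁻¹ atm⁻¹
pCO2 = [CO2*]/KH = 46.2×10^-6 / 3.715×10^-2 = 1.24×10^-3 atm = 1240 μatm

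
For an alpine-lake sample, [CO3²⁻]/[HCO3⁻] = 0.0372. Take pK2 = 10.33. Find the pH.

pH = 8.90

From K2 = [H⁺][CO3²⁻]/[HCO3⁻]:  pH = pK2 + log₁₀([CO3²⁻]/[HCO3⁻])
log₁₀(0.0372) = -1.429
pH = 10.33 + (-1.429) = 8.90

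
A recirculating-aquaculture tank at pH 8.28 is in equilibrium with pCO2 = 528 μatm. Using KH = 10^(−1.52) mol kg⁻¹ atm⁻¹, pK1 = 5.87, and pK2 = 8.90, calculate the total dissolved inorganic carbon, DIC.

DIC = 5.10 mmol/kg

[CO2*] = KH · pCO2 = 10^(−1.52) × 528×10^-6 = 1.595×10^-5 mol/kg
α₀ = 1/(1 + K1/[H⁺] + K1K2/[H⁺]²) = 1/(1 + 10^+2.41 + 10^+1.79) = 0.003128
DIC = [CO2*]/α₀ = 1.595×10^-5 / 0.003128 = 5.10 mmol/kg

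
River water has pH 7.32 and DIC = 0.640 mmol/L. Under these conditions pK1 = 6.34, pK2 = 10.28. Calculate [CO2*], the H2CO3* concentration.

[CO2*] = 0.0606 mmol/L

α₀ = 1 / (1 + K1/[H⁺] + K1K2/[H⁺]²) = 1 / (1 + 10^+0.98 + 10^-1.98)
   = 1 / (1 + 9.5499 + 0.010471) = 1/10.560 = 0.09469
[CO2*] = α₀ × DIC = 0.09469 × 0.640 = 0.0606 mmol/L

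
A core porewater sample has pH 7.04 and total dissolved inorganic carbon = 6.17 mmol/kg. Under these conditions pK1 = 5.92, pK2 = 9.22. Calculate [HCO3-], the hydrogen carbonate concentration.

α₁ = 1 / (1 + [H⁺]/K1 + K2/[H⁺]) = 1 / (1 + 10^-1.12 + 10^-2.18)
   = 1 / (1 + 0.075858 + 0.0066069) = 1/1.0825 = 0.9238
[HCO3⁻] = α₁ × DIC = 0.9238 × 6.17 = 5.70 mmol/kg

[HCO3⁻] = 5.70 mmol/kg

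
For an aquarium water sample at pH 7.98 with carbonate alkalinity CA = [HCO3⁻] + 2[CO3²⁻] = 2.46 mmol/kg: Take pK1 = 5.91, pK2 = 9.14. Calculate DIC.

CA = [HCO3⁻] + 2[CO3²⁻] = (α₁ + 2α₂)·DIC
At pH 7.98: [H⁺]/K1 = 10^-2.07 = 0.0085114, K2/[H⁺] = 10^-1.16 = 0.069183
α₁ = 1/(1 + 0.0085114 + 0.069183) = 1/1.0777 = 0.9279; α₂ = α₁·K2/[H⁺] = 0.06420
α₁ + 2α₂ = 1.0563
DIC = CA / (α₁ + 2α₂) = 2.46 / 1.0563 = 2.33 mmol/kg

DIC = 2.33 mmol/kg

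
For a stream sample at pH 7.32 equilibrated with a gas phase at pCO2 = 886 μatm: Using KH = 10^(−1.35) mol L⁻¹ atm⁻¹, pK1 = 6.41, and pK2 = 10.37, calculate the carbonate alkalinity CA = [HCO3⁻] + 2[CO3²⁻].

CA = 0.322 mmol/L

[CO2*] = KH · pCO2 = 10^(−1.35) × 886×10^-6 = 3.958×10^-5 mol/L
α₀ = 1/(1 + K1/[H⁺] + K1K2/[H⁺]²) = 1/(1 + 10^+0.91 + 10^-2.14) = 0.1095
DIC = [CO2*]/α₀ = 3.958×10^-5 / 0.1095 = 0.3616 mmol/L
CA = (α₁ + 2α₂)·DIC = (0.8897 + 2×0.0007930) × 0.3616 = 0.322 mmol/L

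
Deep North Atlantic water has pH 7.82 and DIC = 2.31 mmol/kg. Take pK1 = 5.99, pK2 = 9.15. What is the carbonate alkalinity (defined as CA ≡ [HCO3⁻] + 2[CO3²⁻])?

CA = [HCO3⁻] + 2[CO3²⁻] = (α₁ + 2α₂)·DIC
At pH 7.82: [H⁺]/K1 = 10^-1.83 = 0.014791, K2/[H⁺] = 10^-1.33 = 0.046774
α₁ = 1/(1 + 0.014791 + 0.046774) = 1/1.0616 = 0.9420; α₂ = α₁·K2/[H⁺] = 0.04406
α₁ + 2α₂ = 1.0301
CA = 1.0301 × 2.31 = 2.38 mmol/kg

CA = 2.38 mmol/kg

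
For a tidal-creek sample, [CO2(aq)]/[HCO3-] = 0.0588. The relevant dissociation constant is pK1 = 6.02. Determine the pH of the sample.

From K1 = [H⁺][HCO3-]/[CO2(aq)]:  pH = pK1 − log₁₀([CO2(aq)]/[HCO3-])
log₁₀(0.0588) = -1.231
pH = 6.02 − (-1.231) = 7.25

pH = 7.25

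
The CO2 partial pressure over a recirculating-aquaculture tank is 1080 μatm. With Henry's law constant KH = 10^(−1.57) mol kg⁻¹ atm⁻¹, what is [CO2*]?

[CO2*] = 29.1 μmol/kg

KH = 10^(−1.57) = 2.692×10^-2 mol kg⁻¹ atm⁻¹
[CO2*] = KH · pCO2 = 2.692×10^-2 × 1080×10^-6 atm = 2.91×10^-5 mol/kg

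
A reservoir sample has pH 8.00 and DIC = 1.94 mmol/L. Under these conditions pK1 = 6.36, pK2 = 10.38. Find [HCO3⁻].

[HCO3⁻] = 1.89 mmol/L

α₁ = 1 / (1 + [H⁺]/K1 + K2/[H⁺]) = 1 / (1 + 10^-1.64 + 10^-2.38)
   = 1 / (1 + 0.022909 + 0.0041687) = 1/1.0271 = 0.9736
[HCO3⁻] = α₁ × DIC = 0.9736 × 1.94 = 1.89 mmol/L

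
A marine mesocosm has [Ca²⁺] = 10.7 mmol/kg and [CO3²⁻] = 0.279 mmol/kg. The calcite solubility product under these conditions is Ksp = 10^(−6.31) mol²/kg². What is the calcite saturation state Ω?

Ω = 6.10

Ksp = 10^(−6.31) = 4.898×10^-7
Ω = [Ca²⁺][CO3²⁻]/Ksp = (10.7×10^-3)(0.279×10^-3) / 4.898×10^-7 = 6.10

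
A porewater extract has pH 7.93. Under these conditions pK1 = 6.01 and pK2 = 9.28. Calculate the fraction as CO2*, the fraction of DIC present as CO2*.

α₀ = 1 / (1 + K1/[H⁺] + K1K2/[H⁺]²) = 1 / (1 + 10^+1.92 + 10^+0.57)
   = 1 / (1 + 83.176 + 3.7154) = 1/87.892 = 0.01138

α₀ = 0.0114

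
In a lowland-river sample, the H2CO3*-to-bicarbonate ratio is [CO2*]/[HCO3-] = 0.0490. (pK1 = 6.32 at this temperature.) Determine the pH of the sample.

From K1 = [H⁺][HCO3-]/[CO2*]:  pH = pK1 − log₁₀([CO2*]/[HCO3-])
log₁₀(0.0490) = -1.310
pH = 6.32 − (-1.310) = 7.63

pH = 7.63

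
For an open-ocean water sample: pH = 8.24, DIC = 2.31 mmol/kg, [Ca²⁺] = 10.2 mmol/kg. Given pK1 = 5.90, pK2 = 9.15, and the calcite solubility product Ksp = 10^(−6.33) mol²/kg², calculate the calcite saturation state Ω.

α₂ = 1 / (1 + [H⁺]/K2 + [H⁺]²/(K1K2)) = 1 / (1 + 10^+0.91 + 10^-1.43)
   = 1 / (1 + 8.1283 + 0.037154) = 1/9.1655 = 0.1091
[CO3²⁻] = α₂ × DIC = 0.1091 × 2.31 = 0.2520 mmol/kg
Ksp = 10^(−6.33) = 4.677×10^-7
Ω = [Ca²⁺][CO3²⁻]/Ksp = (10.2×10^-3)(2.520×10^-4) / 4.677×10^-7 = 5.50

Ω = 5.50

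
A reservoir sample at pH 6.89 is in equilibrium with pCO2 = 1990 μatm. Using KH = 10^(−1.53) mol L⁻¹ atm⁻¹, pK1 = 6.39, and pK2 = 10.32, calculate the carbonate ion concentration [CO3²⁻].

[CO3²⁻] = 0.0690 μmol/L

[CO2*] = KH · pCO2 = 10^(−1.53) × 1990×10^-6 = 5.873×10^-5 mol/L
α₀ = 1/(1 + K1/[H⁺] + K1K2/[H⁺]²) = 1/(1 + 10^+0.50 + 10^-2.93) = 0.2402
DIC = [CO2*]/α₀ = 5.873×10^-5 / 0.2402 = 0.2445 mmol/L
[CO3²⁻] = α₂·DIC; α₂ = 0.0002822, so [CO3²⁻] = 0.0002822 × 0.2445 = 6.90×10^-5 mmol/L = 0.0690 μmol/L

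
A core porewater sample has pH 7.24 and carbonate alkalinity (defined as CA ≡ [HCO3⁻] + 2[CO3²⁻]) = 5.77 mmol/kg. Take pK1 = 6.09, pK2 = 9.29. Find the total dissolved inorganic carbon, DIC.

DIC = 6.12 mmol/kg

CA = [HCO3⁻] + 2[CO3²⁻] = (α₁ + 2α₂)·DIC
At pH 7.24: [H⁺]/K1 = 10^-1.15 = 0.070795, K2/[H⁺] = 10^-2.05 = 0.0089125
α₁ = 1/(1 + 0.070795 + 0.0089125) = 1/1.0797 = 0.9262; α₂ = α₁·K2/[H⁺] = 0.008255
α₁ + 2α₂ = 0.9427
DIC = CA / (α₁ + 2α₂) = 5.77 / 0.9427 = 6.12 mmol/kg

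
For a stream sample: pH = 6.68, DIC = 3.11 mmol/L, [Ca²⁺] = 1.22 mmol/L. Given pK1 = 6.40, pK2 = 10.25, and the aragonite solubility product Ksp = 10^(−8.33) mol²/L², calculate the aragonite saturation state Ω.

α₂ = 1 / (1 + [H⁺]/K2 + [H⁺]²/(K1K2)) = 1 / (1 + 10^+3.57 + 10^+3.29)
   = 1 / (1 + 3715.4 + 1949.8) = 1/5666.2 = 0.0001765
[CO3²⁻] = α₂ × DIC = 0.0001765 × 3.11 = 0.0005489 mmol/L = 0.5489 μmol/L
Ksp = 10^(−8.33) = 4.677×10^-9
Ω = [Ca²⁺][CO3²⁻]/Ksp = (1.22×10^-3)(5.489×10^-7) / 4.677×10^-9 = 0.143

Ω = 0.143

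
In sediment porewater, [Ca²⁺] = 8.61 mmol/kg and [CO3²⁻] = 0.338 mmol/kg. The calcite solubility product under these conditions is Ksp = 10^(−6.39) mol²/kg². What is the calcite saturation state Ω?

Ω = 7.14

Ksp = 10^(−6.39) = 4.074×10^-7
Ω = [Ca²⁺][CO3²⁻]/Ksp = (8.61×10^-3)(0.338×10^-3) / 4.074×10^-7 = 7.14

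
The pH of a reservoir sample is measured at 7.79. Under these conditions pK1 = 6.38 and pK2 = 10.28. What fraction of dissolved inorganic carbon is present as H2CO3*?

α₀ = 1 / (1 + K1/[H⁺] + K1K2/[H⁺]²) = 1 / (1 + 10^+1.41 + 10^-1.08)
   = 1 / (1 + 25.704 + 0.083176) = 1/26.787 = 0.03733

α₀ = 0.0373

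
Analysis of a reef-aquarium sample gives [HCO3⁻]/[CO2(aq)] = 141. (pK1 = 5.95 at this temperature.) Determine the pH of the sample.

pH = 8.10

From K1 = [H⁺][HCO3⁻]/[CO2(aq)]:  pH = pK1 + log₁₀([HCO3⁻]/[CO2(aq)])
log₁₀(141) = +2.149
pH = 5.95 + (+2.149) = 8.10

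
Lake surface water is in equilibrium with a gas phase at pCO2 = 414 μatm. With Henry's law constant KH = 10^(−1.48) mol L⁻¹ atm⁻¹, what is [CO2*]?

KH = 10^(−1.48) = 3.311×10^-2 mol L⁻¹ atm⁻¹
[CO2*] = KH · pCO2 = 3.311×10^-2 × 414×10^-6 atm = 1.37×10^-5 mol/L

[CO2*] = 13.7 μmol/L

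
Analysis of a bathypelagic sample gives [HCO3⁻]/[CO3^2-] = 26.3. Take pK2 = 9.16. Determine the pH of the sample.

From K2 = [H⁺][CO3^2-]/[HCO3⁻]:  pH = pK2 − log₁₀([HCO3⁻]/[CO3^2-])
log₁₀(26.3) = +1.420
pH = 9.16 − (+1.420) = 7.74

pH = 7.74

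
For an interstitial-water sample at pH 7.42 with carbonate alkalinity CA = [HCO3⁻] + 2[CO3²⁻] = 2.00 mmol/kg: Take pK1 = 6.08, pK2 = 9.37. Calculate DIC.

DIC = 2.07 mmol/kg

CA = [HCO3⁻] + 2[CO3²⁻] = (α₁ + 2α₂)·DIC
At pH 7.42: [H⁺]/K1 = 10^-1.34 = 0.045709, K2/[H⁺] = 10^-1.95 = 0.011220
α₁ = 1/(1 + 0.045709 + 0.011220) = 1/1.0569 = 0.9461; α₂ = α₁·K2/[H⁺] = 0.01062
α₁ + 2α₂ = 0.9674
DIC = CA / (α₁ + 2α₂) = 2.00 / 0.9674 = 2.07 mmol/kg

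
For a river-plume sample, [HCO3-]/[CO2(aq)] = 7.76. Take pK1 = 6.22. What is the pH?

pH = 7.11

From K1 = [H⁺][HCO3-]/[CO2(aq)]:  pH = pK1 + log₁₀([HCO3-]/[CO2(aq)])
log₁₀(7.76) = +0.890
pH = 6.22 + (+0.890) = 7.11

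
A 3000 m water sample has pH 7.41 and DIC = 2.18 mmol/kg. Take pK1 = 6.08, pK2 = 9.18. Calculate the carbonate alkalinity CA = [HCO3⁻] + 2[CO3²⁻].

CA = [HCO3⁻] + 2[CO3²⁻] = (α₁ + 2α₂)·DIC
At pH 7.41: [H⁺]/K1 = 10^-1.33 = 0.046774, K2/[H⁺] = 10^-1.77 = 0.016982
α₁ = 1/(1 + 0.046774 + 0.016982) = 1/1.0638 = 0.9401; α₂ = α₁·K2/[H⁺] = 0.01596
α₁ + 2α₂ = 0.9720
CA = 0.9720 × 2.18 = 2.12 mmol/kg

CA = 2.12 mmol/kg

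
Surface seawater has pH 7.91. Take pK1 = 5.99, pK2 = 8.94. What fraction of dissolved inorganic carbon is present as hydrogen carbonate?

α₁ = 0.905

α₁ = 1 / (1 + [H⁺]/K1 + K2/[H⁺]) = 1 / (1 + 10^-1.92 + 10^-1.03)
   = 1 / (1 + 0.012023 + 0.093325) = 1/1.1053 = 0.9047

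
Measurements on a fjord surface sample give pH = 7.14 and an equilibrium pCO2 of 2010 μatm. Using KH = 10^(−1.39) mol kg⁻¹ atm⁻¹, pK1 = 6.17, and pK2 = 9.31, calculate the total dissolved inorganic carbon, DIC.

DIC = 0.851 mmol/kg

[CO2*] = KH · pCO2 = 10^(−1.39) × 2010×10^-6 = 8.188×10^-5 mol/kg
α₀ = 1/(1 + K1/[H⁺] + K1K2/[H⁺]²) = 1/(1 + 10^+0.97 + 10^-1.20) = 0.09619
DIC = [CO2*]/α₀ = 8.188×10^-5 / 0.09619 = 0.851 mmol/kg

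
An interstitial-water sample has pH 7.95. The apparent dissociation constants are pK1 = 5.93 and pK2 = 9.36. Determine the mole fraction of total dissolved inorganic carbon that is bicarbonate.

α₁ = 1 / (1 + [H⁺]/K1 + K2/[H⁺]) = 1 / (1 + 10^-2.02 + 10^-1.41)
   = 1 / (1 + 0.0095499 + 0.038905) = 1/1.0485 = 0.9538

α₁ = 0.954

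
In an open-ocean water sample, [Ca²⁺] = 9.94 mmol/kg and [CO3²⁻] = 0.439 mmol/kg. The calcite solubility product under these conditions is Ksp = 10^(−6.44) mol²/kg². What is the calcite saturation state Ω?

Ksp = 10^(−6.44) = 3.631×10^-7
Ω = [Ca²⁺][CO3²⁻]/Ksp = (9.94×10^-3)(0.439×10^-3) / 3.631×10^-7 = 12.0

Ω = 12.0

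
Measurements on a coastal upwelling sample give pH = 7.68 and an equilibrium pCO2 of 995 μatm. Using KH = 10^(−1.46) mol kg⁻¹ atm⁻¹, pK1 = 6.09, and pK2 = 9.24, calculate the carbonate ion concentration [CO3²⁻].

[CO3²⁻] = 0.0370 mmol/kg

[CO2*] = KH · pCO2 = 10^(−1.46) × 995×10^-6 = 3.450×10^-5 mol/kg
α₀ = 1/(1 + K1/[H⁺] + K1K2/[H⁺]²) = 1/(1 + 10^+1.59 + 10^+0.03) = 0.02440
DIC = [CO2*]/α₀ = 3.450×10^-5 / 0.02440 = 1.414 mmol/kg
[CO3²⁻] = α₂·DIC; α₂ = 0.02615, so [CO3²⁻] = 0.02615 × 1.414 = 0.0370 mmol/kg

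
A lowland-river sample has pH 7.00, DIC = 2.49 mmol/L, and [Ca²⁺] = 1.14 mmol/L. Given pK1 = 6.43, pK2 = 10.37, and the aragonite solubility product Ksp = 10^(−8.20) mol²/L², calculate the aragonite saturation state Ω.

Ω = 0.151

α₂ = 1 / (1 + [H⁺]/K2 + [H⁺]²/(K1K2)) = 1 / (1 + 10^+3.37 + 10^+2.80)
   = 1 / (1 + 2344.2 + 630.96) = 1/2976.2 = 0.0003360
[CO3²⁻] = α₂ × DIC = 0.0003360 × 2.49 = 0.0008366 mmol/L = 0.8366 μmol/L
Ksp = 10^(−8.20) = 6.310×10^-9
Ω = [Ca²⁺][CO3²⁻]/Ksp = (1.14×10^-3)(8.366×10^-7) / 6.310×10^-9 = 0.151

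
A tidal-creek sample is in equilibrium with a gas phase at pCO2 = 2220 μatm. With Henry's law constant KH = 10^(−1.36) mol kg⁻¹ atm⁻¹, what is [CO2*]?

[CO2*] = 96.9 μmol/kg

KH = 10^(−1.36) = 4.365×10^-2 mol kg⁻¹ atm⁻¹
[CO2*] = KH · pCO2 = 4.365×10^-2 × 2220×10^-6 atm = 9.69×10^-5 mol/kg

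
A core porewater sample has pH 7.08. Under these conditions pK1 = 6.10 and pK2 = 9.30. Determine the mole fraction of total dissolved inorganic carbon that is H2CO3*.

α₀ = 0.0943

α₀ = 1 / (1 + K1/[H⁺] + K1K2/[H⁺]²) = 1 / (1 + 10^+0.98 + 10^-1.24)
   = 1 / (1 + 9.5499 + 0.057544) = 1/10.607 = 0.09427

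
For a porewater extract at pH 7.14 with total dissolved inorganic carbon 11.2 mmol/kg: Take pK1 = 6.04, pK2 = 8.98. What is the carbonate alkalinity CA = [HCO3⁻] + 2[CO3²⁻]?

CA = [HCO3⁻] + 2[CO3²⁻] = (α₁ + 2α₂)·DIC
At pH 7.14: [H⁺]/K1 = 10^-1.10 = 0.079433, K2/[H⁺] = 10^-1.84 = 0.014454
α₁ = 1/(1 + 0.079433 + 0.014454) = 1/1.0939 = 0.9142; α₂ = α₁·K2/[H⁺] = 0.01321
α₁ + 2α₂ = 0.9406
CA = 0.9406 × 11.2 = 10.5 mmol/kg

CA = 10.5 mmol/kg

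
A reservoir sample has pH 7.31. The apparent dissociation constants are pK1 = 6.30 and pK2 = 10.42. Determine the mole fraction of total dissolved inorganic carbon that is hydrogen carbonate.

α₁ = 1 / (1 + [H⁺]/K1 + K2/[H⁺]) = 1 / (1 + 10^-1.01 + 10^-3.11)
   = 1 / (1 + 0.097724 + 0.00077625) = 1/1.0985 = 0.9103

α₁ = 0.910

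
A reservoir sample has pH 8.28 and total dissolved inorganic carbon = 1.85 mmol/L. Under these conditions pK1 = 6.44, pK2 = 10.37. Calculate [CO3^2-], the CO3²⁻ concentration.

α₂ = 1 / (1 + [H⁺]/K2 + [H⁺]²/(K1K2)) = 1 / (1 + 10^+2.09 + 10^+0.25)
   = 1 / (1 + 123.03 + 1.7783) = 1/125.81 = 0.007949
[CO3²⁻] = α₂ × DIC = 0.007949 × 1.85 = 0.0147 mmol/L = 14.7 μmol/L

[CO3²⁻] = 14.7 μmol/L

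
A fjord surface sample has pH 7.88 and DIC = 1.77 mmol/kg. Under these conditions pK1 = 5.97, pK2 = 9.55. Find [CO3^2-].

α₂ = 1 / (1 + [H⁺]/K2 + [H⁺]²/(K1K2)) = 1 / (1 + 10^+1.67 + 10^-0.24)
   = 1 / (1 + 46.774 + 0.57544) = 1/48.349 = 0.02068
[CO3²⁻] = α₂ × DIC = 0.02068 × 1.77 = 0.0366 mmol/kg

[CO3²⁻] = 0.0366 mmol/kg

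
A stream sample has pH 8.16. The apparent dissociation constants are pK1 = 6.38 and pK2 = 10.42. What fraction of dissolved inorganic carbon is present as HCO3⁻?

α₁ = 0.978

α₁ = 1 / (1 + [H⁺]/K1 + K2/[H⁺]) = 1 / (1 + 10^-1.78 + 10^-2.26)
   = 1 / (1 + 0.016596 + 0.0054954) = 1/1.0221 = 0.9784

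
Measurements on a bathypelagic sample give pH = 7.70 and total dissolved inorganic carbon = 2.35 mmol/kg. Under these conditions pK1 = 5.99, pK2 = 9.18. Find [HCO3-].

α₁ = 1 / (1 + [H⁺]/K1 + K2/[H⁺]) = 1 / (1 + 10^-1.71 + 10^-1.48)
   = 1 / (1 + 0.019498 + 0.033113) = 1/1.0526 = 0.9500
[HCO3⁻] = α₁ × DIC = 0.9500 × 2.35 = 2.23 mmol/kg

[HCO3⁻] = 2.23 mmol/kg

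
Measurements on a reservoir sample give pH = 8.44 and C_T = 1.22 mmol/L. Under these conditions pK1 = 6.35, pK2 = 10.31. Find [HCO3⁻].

[HCO3⁻] = 1.19 mmol/L

α₁ = 1 / (1 + [H⁺]/K1 + K2/[H⁺]) = 1 / (1 + 10^-2.09 + 10^-1.87)
   = 1 / (1 + 0.0081283 + 0.013490) = 1/1.0216 = 0.9788
[HCO3⁻] = α₁ × DIC = 0.9788 × 1.22 = 1.19 mmol/L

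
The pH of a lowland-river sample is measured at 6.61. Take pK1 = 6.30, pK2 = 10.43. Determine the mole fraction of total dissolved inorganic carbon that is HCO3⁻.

α₁ = 1 / (1 + [H⁺]/K1 + K2/[H⁺]) = 1 / (1 + 10^-0.31 + 10^-3.82)
   = 1 / (1 + 0.48978 + 0.00015136) = 1/1.4899 = 0.6712

α₁ = 0.671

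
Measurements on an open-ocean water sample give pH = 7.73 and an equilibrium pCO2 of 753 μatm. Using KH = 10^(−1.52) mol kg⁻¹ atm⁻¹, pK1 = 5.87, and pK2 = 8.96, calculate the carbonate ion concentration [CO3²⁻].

[CO3²⁻] = 0.0970 mmol/kg

[CO2*] = KH · pCO2 = 10^(−1.52) × 753×10^-6 = 2.274×10^-5 mol/kg
α₀ = 1/(1 + K1/[H⁺] + K1K2/[H⁺]²) = 1/(1 + 10^+1.86 + 10^+0.63) = 0.01287
DIC = [CO2*]/α₀ = 2.274×10^-5 / 0.01287 = 1.767 mmol/kg
[CO3²⁻] = α₂·DIC; α₂ = 0.05489, so [CO3²⁻] = 0.05489 × 1.767 = 0.0970 mmol/kg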